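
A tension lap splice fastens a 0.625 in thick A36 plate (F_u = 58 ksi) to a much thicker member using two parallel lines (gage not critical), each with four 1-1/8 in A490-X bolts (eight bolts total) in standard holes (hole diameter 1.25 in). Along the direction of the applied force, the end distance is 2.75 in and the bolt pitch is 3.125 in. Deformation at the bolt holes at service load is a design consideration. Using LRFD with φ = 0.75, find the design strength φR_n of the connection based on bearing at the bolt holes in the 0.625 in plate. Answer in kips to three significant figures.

Per bolt r_n = 1.2 l_c t F_u ≤ 2.4 d t F_u; upper limit = 2.4 × 1.125 × 0.625 × 58 = 97.87 kips.
Edge bolt: l_c = 2.75 − 1.25/2 = 2.125 in → 1.2 × 2.125 × 0.625 × 58 = 92.44 → r_n = 92.44 kips.
Interior bolts: l_c = 3.125 − 1.25 = 1.875 in → 1.2 × 1.875 × 0.625 × 58 = 81.56 → r_n = 81.56 kips.
R_n = 2 × 92.44 + 6 × 81.56 = 674.2 kips.
Design strength φR_n = 0.75 × 674.2 = 506 kips.

506 kips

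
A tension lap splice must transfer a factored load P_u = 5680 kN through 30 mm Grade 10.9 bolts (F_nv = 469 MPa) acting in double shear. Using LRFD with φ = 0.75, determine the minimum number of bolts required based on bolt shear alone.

12 bolts

A_b = π·30²/4 = 706.9 mm².
Per-bolt design strength φR_n = 0.75 × 469 × 706.9 × 2 / 1000 = 497.3 kN.
n ≥ 5680 / 497.3 = 11.42 → use 12 bolts.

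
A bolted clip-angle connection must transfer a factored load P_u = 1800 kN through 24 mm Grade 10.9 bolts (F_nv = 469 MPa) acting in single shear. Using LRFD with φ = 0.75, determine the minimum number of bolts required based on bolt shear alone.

A_b = π·24²/4 = 452.4 mm².
Per-bolt design strength φR_n = 0.75 × 469 × 452.4 × 1 / 1000 = 159.1 kN.
n ≥ 1800 / 159.1 = 11.31 → use 12 bolts.

12 bolts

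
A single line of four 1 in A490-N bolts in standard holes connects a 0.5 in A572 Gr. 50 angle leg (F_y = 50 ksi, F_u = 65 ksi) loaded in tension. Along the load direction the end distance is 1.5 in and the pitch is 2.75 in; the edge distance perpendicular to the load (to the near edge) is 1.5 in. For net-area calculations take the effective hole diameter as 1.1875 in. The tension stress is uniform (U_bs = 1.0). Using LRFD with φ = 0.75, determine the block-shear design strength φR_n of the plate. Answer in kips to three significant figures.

Shear plane L_v = 1.5 + 3·2.75 = 9.75 in; A_gv = 9.75 × 0.5 = 4.875 in².
A_nv = (9.75 − 3.5·1.1875) × 0.5 = 2.797 in².
A_nt = (1.5 − 0.5·1.1875) × 0.5 = 0.4531 in².
0.6 F_u A_nv = 109.1 kips; 0.6 F_y A_gv = 146.2 kips → shear rupture governs the shear term.
R_n = 109.1 + 1.0 × 65 × 0.4531 = 138.5 kips.
Design strength φR_n = 0.75 × 138.5 = 104 kips.

104 kips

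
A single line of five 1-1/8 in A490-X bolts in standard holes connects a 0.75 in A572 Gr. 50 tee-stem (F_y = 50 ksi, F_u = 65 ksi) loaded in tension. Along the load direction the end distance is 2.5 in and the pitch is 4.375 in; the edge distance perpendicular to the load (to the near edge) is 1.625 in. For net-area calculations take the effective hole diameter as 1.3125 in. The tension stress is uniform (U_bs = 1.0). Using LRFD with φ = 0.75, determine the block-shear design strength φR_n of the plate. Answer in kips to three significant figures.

345 kips

Shear plane L_v = 2.5 + 4·4.375 = 20 in; A_gv = 20 × 0.75 = 15 in².
A_nv = (20 − 4.5·1.3125) × 0.75 = 10.57 in².
A_nt = (1.625 − 0.5·1.3125) × 0.75 = 0.7266 in².
0.6 F_u A_nv = 412.2 kips; 0.6 F_y A_gv = 450 kips → shear rupture governs the shear term.
R_n = 412.2 + 1.0 × 65 × 0.7266 = 459.5 kips.
Design strength φR_n = 0.75 × 459.5 = 345 kips.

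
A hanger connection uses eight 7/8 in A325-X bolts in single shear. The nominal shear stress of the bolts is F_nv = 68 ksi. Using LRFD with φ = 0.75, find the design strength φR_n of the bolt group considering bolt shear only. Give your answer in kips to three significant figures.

A_b = π × 0.875² / 4 = 0.6013 in².
R_n = F_nv · A_b · n · n_s = 68 × 0.6013 × 8 × 1 = 327.1 kips.
Design strength φR_n = 0.75 × 327.1 = 245 kips.

245 kips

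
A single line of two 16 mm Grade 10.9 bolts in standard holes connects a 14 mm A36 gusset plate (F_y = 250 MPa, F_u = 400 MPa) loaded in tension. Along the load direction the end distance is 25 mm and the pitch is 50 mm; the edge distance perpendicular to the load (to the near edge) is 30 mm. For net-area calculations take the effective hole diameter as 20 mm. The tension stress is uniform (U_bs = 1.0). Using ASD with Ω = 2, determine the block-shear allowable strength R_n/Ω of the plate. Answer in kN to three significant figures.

132 kN

Shear plane L_v = 25 + 1·50 = 75 mm; A_gv = 75 × 14 = 1050 mm².
A_nv = (75 − 1.5·20) × 14 = 630 mm².
A_nt = (30 − 0.5·20) × 14 = 280 mm².
0.6 F_u A_nv = 151.2 kN; 0.6 F_y A_gv = 157.5 kN → shear rupture governs the shear term.
R_n = 151.2 + 1.0 × 400 × 280 / 1000 = 263.2 kN.
Allowable strength R_n/Ω = 263.2 / 2 = 132 kN.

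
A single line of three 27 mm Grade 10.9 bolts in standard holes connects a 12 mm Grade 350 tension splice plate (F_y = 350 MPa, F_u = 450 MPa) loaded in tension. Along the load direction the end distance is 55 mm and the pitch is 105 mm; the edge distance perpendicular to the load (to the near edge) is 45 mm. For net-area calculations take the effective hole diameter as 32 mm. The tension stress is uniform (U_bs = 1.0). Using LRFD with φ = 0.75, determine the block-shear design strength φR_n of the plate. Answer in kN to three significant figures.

Shear plane L_v = 55 + 2·105 = 265 mm; A_gv = 265 × 12 = 3180 mm².
A_nv = (265 − 2.5·32) × 12 = 2220 mm².
A_nt = (45 − 0.5·32) × 12 = 348 mm².
0.6 F_u A_nv = 599.4 kN; 0.6 F_y A_gv = 667.8 kN → shear rupture governs the shear term.
R_n = 599.4 + 1.0 × 450 × 348 / 1000 = 756 kN.
Design strength φR_n = 0.75 × 756 = 567 kN.

567 kN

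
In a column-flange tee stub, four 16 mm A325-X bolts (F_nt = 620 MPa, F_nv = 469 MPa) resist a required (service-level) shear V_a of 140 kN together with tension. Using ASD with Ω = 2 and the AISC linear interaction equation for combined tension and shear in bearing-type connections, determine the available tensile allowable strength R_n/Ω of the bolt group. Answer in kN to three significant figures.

139 kN

A_b = π·16²/4 = 201.1 mm²; f_rv = 140 × 1000 / (4 × 201.1) = 174.1 MPa.
F'_nt = 1.3 F_nt − (Ω F_nt / F_nv) f_rv = 1.3·620 − (2·620/469)·174.1 = 345.8 MPa, capped at F_nt → F'_nt = 345.8 MPa.
R_n = F'_nt · A_b · n = 345.8 × 201.1 × 4 / 1000 = 278.1 kN.
Allowable strength R_n/Ω = 278.1 / 2 = 139 kN.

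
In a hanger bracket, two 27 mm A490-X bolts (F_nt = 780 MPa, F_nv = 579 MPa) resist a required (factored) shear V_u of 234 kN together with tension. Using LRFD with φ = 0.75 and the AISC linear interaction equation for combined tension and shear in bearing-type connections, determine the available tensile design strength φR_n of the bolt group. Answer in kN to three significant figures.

A_b = π·27²/4 = 572.6 mm²; f_rv = 234 × 1000 / (2 × 572.6) = 204.3 MPa.
F'_nt = 1.3 F_nt − (F_nt / φF_nv) f_rv = 1.3·780 − (780/(0.75·579))·204.3 = 647 MPa, capped at F_nt → F'_nt = 647 MPa.
R_n = F'_nt · A_b · n = 647 × 572.6 × 2 / 1000 = 740.8 kN.
Design strength φR_n = 0.75 × 740.8 = 556 kN.

556 kN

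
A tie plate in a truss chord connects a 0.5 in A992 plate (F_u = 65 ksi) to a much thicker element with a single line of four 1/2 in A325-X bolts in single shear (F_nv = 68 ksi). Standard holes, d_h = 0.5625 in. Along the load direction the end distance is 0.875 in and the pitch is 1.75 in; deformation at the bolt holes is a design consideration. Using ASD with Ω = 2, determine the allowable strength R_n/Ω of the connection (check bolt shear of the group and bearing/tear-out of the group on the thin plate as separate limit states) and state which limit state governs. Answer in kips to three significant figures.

26.7 kips (bolt shear governs)

Bolt shear: A_b = π·0.5²/4 = 0.1963 in²; R_n = 68 × 0.1963 × 4 × 1 = 53.41 kips → 53.41 / 2 = 26.7 kips.
Bearing (1.2 l_c t F_u ≤ 2.4 d t F_u): upper limit = 2.4·0.5·0.5·65 = 39 kips.
  Edge l_c = 0.875 − 0.5625/2 = 0.5938 → r_n = 23.16 kips; interior l_c = 1.75 − 0.5625 = 1.188 → r_n = 39 kips.
  R_n,bearing = 1·23.16 + 3·39 = 140.2 kips → 140.2 / 2 = 70.1 kips.
Bolt shear governs: 26.7 kips.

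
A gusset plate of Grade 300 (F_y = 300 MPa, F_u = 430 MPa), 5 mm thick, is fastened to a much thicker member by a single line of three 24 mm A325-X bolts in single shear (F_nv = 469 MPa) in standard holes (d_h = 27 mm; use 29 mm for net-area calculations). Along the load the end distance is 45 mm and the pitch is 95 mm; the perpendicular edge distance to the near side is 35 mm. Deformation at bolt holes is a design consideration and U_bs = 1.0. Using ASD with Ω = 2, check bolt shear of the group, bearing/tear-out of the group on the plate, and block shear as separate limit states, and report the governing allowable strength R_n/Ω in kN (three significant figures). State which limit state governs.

Bolt shear: A_b = π·24²/4 = 452.4 mm²; R_n = 469 × 452.4 × 3 × 1 / 1000 = 636.5 kN → 636.5 / 2 = 318 kN.
Bearing: edge l_c = 31.5, r_n = 81.27 kN; interior l_c = 68, r_n = 123.8 kN; R_n = 81.27 + 2·123.8 = 328.9 kN → 164 kN.
Block shear: A_gv = 1175, A_nv = 812.5, A_nt = 102.5 mm²; R_n = min(0.6F_uA_nv, 0.6F_yA_gv) + U_bs·F_u·A_nt = 253.7 kN → 127 kN.
Block shear governs: 127 kN.

127 kN (block shear governs)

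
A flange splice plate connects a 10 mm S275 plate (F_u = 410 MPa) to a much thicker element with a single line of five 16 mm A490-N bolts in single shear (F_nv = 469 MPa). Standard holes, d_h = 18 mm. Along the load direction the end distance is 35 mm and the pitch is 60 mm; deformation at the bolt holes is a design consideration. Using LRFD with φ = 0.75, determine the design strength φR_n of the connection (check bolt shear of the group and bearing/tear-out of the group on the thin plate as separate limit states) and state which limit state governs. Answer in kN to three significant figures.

Bolt shear: A_b = π·16²/4 = 201.1 mm²; R_n = 469 × 201.1 × 5 × 1 / 1000 = 471.5 kN → 0.75 × 471.5 = 354 kN.
Bearing (1.2 l_c t F_u ≤ 2.4 d t F_u): upper limit = 2.4·16·10·410 / 1000 = 157.4 kN.
  Edge l_c = 35 − 18/2 = 26 → r_n = 127.9 kN; interior l_c = 60 − 18 = 42 → r_n = 157.4 kN.
  R_n,bearing = 1·127.9 + 4·157.4 = 757.7 kN → 0.75 × 757.7 = 568 kN.
Bolt shear governs: 354 kN.

354 kN (bolt shear governs)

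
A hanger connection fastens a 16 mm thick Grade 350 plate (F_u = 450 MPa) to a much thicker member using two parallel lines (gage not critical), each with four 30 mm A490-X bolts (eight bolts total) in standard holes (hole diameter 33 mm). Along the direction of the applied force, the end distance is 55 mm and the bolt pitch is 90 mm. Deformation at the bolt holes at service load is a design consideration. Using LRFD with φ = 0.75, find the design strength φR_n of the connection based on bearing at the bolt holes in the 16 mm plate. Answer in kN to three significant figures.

2720 kN

Per bolt r_n = 1.2 l_c t F_u ≤ 2.4 d t F_u; upper limit = 2.4 × 30 × 16 × 450 / 1000 = 518.4 kN.
Edge bolt: l_c = 55 − 33/2 = 38.5 mm → 1.2 × 38.5 × 16 × 450 / 1000 = 332.6 → r_n = 332.6 kN.
Interior bolts: l_c = 90 − 33 = 57 mm → 1.2 × 57 × 16 × 450 / 1000 = 492.5 → r_n = 492.5 kN.
R_n = 2 × 332.6 + 6 × 492.5 = 3620 kN.
Design strength φR_n = 0.75 × 3620 = 2720 kN.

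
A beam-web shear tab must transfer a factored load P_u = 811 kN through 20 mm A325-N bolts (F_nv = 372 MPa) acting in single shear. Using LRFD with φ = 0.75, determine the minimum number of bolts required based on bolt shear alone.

A_b = π·20²/4 = 314.2 mm².
Per-bolt design strength φR_n = 0.75 × 372 × 314.2 × 1 / 1000 = 87.65 kN.
n ≥ 811 / 87.65 = 9.253 → use 10 bolts.

10 bolts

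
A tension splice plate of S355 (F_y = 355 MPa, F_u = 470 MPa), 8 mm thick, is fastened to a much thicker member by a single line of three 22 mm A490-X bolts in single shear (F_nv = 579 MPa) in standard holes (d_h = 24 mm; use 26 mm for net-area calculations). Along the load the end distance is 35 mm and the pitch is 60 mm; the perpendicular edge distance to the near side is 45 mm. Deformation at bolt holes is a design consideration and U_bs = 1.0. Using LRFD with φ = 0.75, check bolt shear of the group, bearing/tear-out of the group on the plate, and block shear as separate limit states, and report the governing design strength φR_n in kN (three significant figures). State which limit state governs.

Bolt shear: A_b = π·22²/4 = 380.1 mm²; R_n = 579 × 380.1 × 3 × 1 / 1000 = 660.3 kN → 0.75 × 660.3 = 495 kN.
Bearing: edge l_c = 23, r_n = 103.8 kN; interior l_c = 36, r_n = 162.4 kN; R_n = 103.8 + 2·162.4 = 428.6 kN → 321 kN.
Block shear: A_gv = 1240, A_nv = 720, A_nt = 256 mm²; R_n = min(0.6F_uA_nv, 0.6F_yA_gv) + U_bs·F_u·A_nt = 323.4 kN → 243 kN.
Block shear governs: 243 kN.

243 kN (block shear governs)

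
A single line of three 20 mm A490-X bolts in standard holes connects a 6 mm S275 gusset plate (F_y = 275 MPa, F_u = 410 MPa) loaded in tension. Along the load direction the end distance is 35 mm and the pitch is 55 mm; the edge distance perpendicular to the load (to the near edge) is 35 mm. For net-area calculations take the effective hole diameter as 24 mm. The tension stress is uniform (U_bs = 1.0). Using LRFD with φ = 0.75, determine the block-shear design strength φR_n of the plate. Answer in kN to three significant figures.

137 kN

Shear plane L_v = 35 + 2·55 = 145 mm; A_gv = 145 × 6 = 870 mm².
A_nv = (145 − 2.5·24) × 6 = 510 mm².
A_nt = (35 − 0.5·24) × 6 = 138 mm².
0.6 F_u A_nv = 125.5 kN; 0.6 F_y A_gv = 143.6 kN → shear rupture governs the shear term.
R_n = 125.5 + 1.0 × 410 × 138 / 1000 = 182 kN.
Design strength φR_n = 0.75 × 182 = 137 kN.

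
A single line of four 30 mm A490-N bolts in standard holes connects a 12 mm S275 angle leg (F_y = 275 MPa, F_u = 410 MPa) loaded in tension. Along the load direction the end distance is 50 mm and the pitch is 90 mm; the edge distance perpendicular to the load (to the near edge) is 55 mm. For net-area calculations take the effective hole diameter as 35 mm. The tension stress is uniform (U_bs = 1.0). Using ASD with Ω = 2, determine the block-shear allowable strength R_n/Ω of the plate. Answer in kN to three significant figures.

Shear plane L_v = 50 + 3·90 = 320 mm; A_gv = 320 × 12 = 3840 mm².
A_nv = (320 − 3.5·35) × 12 = 2370 mm².
A_nt = (55 − 0.5·35) × 12 = 450 mm².
0.6 F_u A_nv = 583 kN; 0.6 F_y A_gv = 633.6 kN → shear rupture governs the shear term.
R_n = 583 + 1.0 × 410 × 450 / 1000 = 767.5 kN.
Allowable strength R_n/Ω = 767.5 / 2 = 384 kN.

384 kN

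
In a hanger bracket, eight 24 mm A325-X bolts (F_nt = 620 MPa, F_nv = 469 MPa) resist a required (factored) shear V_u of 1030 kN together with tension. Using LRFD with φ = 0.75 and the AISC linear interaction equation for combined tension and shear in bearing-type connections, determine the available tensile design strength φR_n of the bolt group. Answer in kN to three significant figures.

826 kN

A_b = π·24²/4 = 452.4 mm²; f_rv = 1030 × 1000 / (8 × 452.4) = 284.6 MPa.
F'_nt = 1.3 F_nt − (F_nt / φF_nv) f_rv = 1.3·620 − (620/(0.75·469))·284.6 = 304.4 MPa, capped at F_nt → F'_nt = 304.4 MPa.
R_n = F'_nt · A_b · n = 304.4 × 452.4 × 8 / 1000 = 1102 kN.
Design strength φR_n = 0.75 × 1102 = 826 kN.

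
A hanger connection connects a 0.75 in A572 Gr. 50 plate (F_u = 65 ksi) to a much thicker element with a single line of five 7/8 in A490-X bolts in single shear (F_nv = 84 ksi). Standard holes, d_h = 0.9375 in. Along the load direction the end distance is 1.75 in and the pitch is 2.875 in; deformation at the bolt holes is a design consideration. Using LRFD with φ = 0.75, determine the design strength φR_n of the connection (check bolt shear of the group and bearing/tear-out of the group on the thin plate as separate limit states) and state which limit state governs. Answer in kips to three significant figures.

Bolt shear: A_b = π·0.875²/4 = 0.6013 in²; R_n = 84 × 0.6013 × 5 × 1 = 252.6 kips → 0.75 × 252.6 = 189 kips.
Bearing (1.2 l_c t F_u ≤ 2.4 d t F_u): upper limit = 2.4·0.875·0.75·65 = 102.4 kips.
  Edge l_c = 1.75 − 0.9375/2 = 1.281 → r_n = 74.95 kips; interior l_c = 2.875 − 0.9375 = 1.938 → r_n = 102.4 kips.
  R_n,bearing = 1·74.95 + 4·102.4 = 484.5 kips → 0.75 × 484.5 = 363 kips.
Bolt shear governs: 189 kips.

189 kips (bolt shear governs)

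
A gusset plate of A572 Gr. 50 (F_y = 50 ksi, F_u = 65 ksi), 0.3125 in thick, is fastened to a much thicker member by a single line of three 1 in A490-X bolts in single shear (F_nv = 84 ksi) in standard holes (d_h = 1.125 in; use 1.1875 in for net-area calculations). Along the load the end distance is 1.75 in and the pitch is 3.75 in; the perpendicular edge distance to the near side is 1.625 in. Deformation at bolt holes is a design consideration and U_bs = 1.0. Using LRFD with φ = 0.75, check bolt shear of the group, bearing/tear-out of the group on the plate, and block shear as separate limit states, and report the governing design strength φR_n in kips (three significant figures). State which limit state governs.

Bolt shear: A_b = π·1²/4 = 0.7854 in²; R_n = 84 × 0.7854 × 3 × 1 = 197.9 kips → 0.75 × 197.9 = 148 kips.
Bearing: edge l_c = 1.188, r_n = 28.95 kips; interior l_c = 2.625, r_n = 48.75 kips; R_n = 28.95 + 2·48.75 = 126.4 kips → 94.8 kips.
Block shear: A_gv = 2.891, A_nv = 1.963, A_nt = 0.3223 in²; R_n = min(0.6F_uA_nv, 0.6F_yA_gv) + U_bs·F_u·A_nt = 97.5 kips → 73.1 kips.
Block shear governs: 73.1 kips.

73.1 kips (block shear governs)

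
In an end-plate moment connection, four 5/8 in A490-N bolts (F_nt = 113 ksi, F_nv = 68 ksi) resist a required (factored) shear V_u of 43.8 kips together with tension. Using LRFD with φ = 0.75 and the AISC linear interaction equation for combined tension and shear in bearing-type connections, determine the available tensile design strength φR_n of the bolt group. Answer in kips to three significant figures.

62.4 kips

A_b = π·0.625²/4 = 0.3068 in²; f_rv = 43.8 / (4 × 0.3068) = 35.69 ksi.
F'_nt = 1.3 F_nt − (F_nt / φF_nv) f_rv = 1.3·113 − (113/(0.75·68))·35.69 = 67.82 ksi, capped at F_nt → F'_nt = 67.82 ksi.
R_n = F'_nt · A_b · n = 67.82 × 0.3068 × 4 = 83.23 kips.
Design strength φR_n = 0.75 × 83.23 = 62.4 kips.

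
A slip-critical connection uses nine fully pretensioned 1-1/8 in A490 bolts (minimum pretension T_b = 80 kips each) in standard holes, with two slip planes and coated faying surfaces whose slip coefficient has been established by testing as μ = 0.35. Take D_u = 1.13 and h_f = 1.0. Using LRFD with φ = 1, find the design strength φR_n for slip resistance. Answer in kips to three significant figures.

R_n = μ · D_u · h_f · T_b · n_s · n_b = 0.35 × 1.13 × 1.0 × 80 × 2 × 9 = 569.5 kips.
Design strength φR_n = 1 × 569.5 = 570 kips.

570 kips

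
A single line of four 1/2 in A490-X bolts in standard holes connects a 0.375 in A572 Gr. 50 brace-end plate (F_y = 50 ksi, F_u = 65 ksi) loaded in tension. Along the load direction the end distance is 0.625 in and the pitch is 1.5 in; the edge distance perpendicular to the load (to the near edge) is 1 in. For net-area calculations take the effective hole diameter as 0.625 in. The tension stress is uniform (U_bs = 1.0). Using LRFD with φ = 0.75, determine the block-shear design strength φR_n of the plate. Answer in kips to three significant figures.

44.8 kips

Shear plane L_v = 0.625 + 3·1.5 = 5.125 in; A_gv = 5.125 × 0.375 = 1.922 in².
A_nv = (5.125 − 3.5·0.625) × 0.375 = 1.102 in².
A_nt = (1 − 0.5·0.625) × 0.375 = 0.2578 in².
0.6 F_u A_nv = 42.96 kips; 0.6 F_y A_gv = 57.66 kips → shear rupture governs the shear term.
R_n = 42.96 + 1.0 × 65 × 0.2578 = 59.72 kips.
Design strength φR_n = 0.75 × 59.72 = 44.8 kips.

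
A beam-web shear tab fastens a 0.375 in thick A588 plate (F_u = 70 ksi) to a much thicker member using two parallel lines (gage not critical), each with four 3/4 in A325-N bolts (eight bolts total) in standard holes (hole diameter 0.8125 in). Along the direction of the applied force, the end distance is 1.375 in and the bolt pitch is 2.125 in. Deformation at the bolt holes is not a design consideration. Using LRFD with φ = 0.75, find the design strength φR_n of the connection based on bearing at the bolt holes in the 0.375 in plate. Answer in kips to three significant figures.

290 kips

Per bolt r_n = 1.5 l_c t F_u ≤ 3.0 d t F_u; upper limit = 3.0 × 0.75 × 0.375 × 70 = 59.06 kips.
Edge bolt: l_c = 1.375 − 0.8125/2 = 0.9688 in → 1.5 × 0.9688 × 0.375 × 70 = 38.14 → r_n = 38.14 kips.
Interior bolts: l_c = 2.125 − 0.8125 = 1.312 in → 1.5 × 1.312 × 0.375 × 70 = 51.68 → r_n = 51.68 kips.
R_n = 2 × 38.14 + 6 × 51.68 = 386.4 kips.
Design strength φR_n = 0.75 × 386.4 = 290 kips.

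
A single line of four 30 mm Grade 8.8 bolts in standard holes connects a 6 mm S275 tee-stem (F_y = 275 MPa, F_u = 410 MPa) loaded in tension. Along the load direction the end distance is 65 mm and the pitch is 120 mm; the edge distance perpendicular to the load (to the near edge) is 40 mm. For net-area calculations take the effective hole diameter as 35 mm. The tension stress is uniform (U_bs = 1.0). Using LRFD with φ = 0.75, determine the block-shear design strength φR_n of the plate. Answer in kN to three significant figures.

Shear plane L_v = 65 + 3·120 = 425 mm; A_gv = 425 × 6 = 2550 mm².
A_nv = (425 − 3.5·35) × 6 = 1815 mm².
A_nt = (40 − 0.5·35) × 6 = 135 mm².
0.6 F_u A_nv = 446.5 kN; 0.6 F_y A_gv = 420.8 kN → shear yielding governs the shear term.
R_n = 420.8 + 1.0 × 410 × 135 / 1000 = 476.1 kN.
Design strength φR_n = 0.75 × 476.1 = 357 kN.

357 kN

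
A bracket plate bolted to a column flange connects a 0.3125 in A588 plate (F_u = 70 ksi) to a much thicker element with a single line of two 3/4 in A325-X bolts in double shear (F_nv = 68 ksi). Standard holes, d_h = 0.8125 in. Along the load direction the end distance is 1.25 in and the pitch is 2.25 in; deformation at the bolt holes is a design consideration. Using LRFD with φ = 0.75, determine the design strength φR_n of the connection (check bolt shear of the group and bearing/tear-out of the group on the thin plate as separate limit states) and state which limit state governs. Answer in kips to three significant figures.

Bolt shear: A_b = π·0.75²/4 = 0.4418 in²; R_n = 68 × 0.4418 × 2 × 2 = 120.2 kips → 0.75 × 120.2 = 90.1 kips.
Bearing (1.2 l_c t F_u ≤ 2.4 d t F_u): upper limit = 2.4·0.75·0.3125·70 = 39.38 kips.
  Edge l_c = 1.25 − 0.8125/2 = 0.8438 → r_n = 22.15 kips; interior l_c = 2.25 − 0.8125 = 1.438 → r_n = 37.73 kips.
  R_n,bearing = 1·22.15 + 1·37.73 = 59.88 kips → 0.75 × 59.88 = 44.9 kips.
Bearing governs: 44.9 kips.

44.9 kips (bearing governs)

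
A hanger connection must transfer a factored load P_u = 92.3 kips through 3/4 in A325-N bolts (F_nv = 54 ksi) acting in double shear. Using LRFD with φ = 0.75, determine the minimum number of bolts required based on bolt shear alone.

A_b = π·0.75²/4 = 0.4418 in².
Per-bolt design strength φR_n = 0.75 × 54 × 0.4418 × 2 = 35.78 kips.
n ≥ 92.3 / 35.78 = 2.579 → use 3 bolts.

3 bolts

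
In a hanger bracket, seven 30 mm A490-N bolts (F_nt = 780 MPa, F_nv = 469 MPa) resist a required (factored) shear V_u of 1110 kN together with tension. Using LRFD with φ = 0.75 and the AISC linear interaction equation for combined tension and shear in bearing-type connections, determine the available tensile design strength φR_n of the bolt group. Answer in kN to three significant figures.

A_b = π·30²/4 = 706.9 mm²; f_rv = 1110 × 1000 / (7 × 706.9) = 224.3 MPa.
F'_nt = 1.3 F_nt − (F_nt / φF_nv) f_rv = 1.3·780 − (780/(0.75·469))·224.3 = 516.5 MPa, capped at F_nt → F'_nt = 516.5 MPa.
R_n = F'_nt · A_b · n = 516.5 × 706.9 × 7 / 1000 = 2556 kN.
Design strength φR_n = 0.75 × 2556 = 1920 kN.

1920 kN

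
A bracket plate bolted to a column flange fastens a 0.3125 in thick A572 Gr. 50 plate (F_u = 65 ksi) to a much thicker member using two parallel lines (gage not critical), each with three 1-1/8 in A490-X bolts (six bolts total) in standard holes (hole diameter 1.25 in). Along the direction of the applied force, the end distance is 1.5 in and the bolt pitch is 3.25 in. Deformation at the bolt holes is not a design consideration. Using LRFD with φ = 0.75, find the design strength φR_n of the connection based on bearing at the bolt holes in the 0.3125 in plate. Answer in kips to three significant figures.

Per bolt r_n = 1.5 l_c t F_u ≤ 3.0 d t F_u; upper limit = 3.0 × 1.125 × 0.3125 × 65 = 68.55 kips.
Edge bolt: l_c = 1.5 − 1.25/2 = 0.875 in → 1.5 × 0.875 × 0.3125 × 65 = 26.66 → r_n = 26.66 kips.
Interior bolts: l_c = 3.25 − 1.25 = 2 in → 1.5 × 2 × 0.3125 × 65 = 60.94 → r_n = 60.94 kips.
R_n = 2 × 26.66 + 4 × 60.94 = 297.1 kips.
Design strength φR_n = 0.75 × 297.1 = 223 kips.

223 kips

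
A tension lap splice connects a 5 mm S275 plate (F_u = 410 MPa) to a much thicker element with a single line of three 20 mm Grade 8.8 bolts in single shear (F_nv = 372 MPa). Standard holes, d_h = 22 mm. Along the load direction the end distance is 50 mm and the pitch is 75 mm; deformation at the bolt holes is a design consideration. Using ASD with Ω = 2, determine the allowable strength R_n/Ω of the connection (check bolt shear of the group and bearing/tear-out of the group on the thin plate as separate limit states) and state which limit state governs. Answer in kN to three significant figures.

Bolt shear: A_b = π·20²/4 = 314.2 mm²; R_n = 372 × 314.2 × 3 × 1 / 1000 = 350.6 kN → 350.6 / 2 = 175 kN.
Bearing (1.2 l_c t F_u ≤ 2.4 d t F_u): upper limit = 2.4·20·5·410 / 1000 = 98.4 kN.
  Edge l_c = 50 − 22/2 = 39 → r_n = 95.94 kN; interior l_c = 75 − 22 = 53 → r_n = 98.4 kN.
  R_n,bearing = 1·95.94 + 2·98.4 = 292.7 kN → 292.7 / 2 = 146 kN.
Bearing governs: 146 kN.

146 kN (bearing governs)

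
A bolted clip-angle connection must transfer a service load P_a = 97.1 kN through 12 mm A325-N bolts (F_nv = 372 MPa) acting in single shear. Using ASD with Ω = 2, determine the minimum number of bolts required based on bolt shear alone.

5 bolts

A_b = π·12²/4 = 113.1 mm².
Per-bolt allowable strength R_n/Ω = 372 × 113.1 × 1 / 1000 / 2 = 21.04 kN.
n ≥ 97.1 / 21.04 = 4.616 → use 5 bolts.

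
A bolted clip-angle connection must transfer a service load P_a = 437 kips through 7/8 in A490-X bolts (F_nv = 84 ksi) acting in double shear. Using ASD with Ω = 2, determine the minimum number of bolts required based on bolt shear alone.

A_b = π·0.875²/4 = 0.6013 in².
Per-bolt allowable strength R_n/Ω = 84 × 0.6013 × 2 / 2 = 50.51 kips.
n ≥ 437 / 50.51 = 8.652 → use 9 bolts.

9 bolts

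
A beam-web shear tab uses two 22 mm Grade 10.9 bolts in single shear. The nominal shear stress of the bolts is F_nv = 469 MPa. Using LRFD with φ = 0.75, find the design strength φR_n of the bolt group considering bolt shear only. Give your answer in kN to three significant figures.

A_b = π × 22² / 4 = 380.1 mm².
R_n = F_nv · A_b · n · n_s = 469 × 380.1 × 2 × 1 / 1000 = 356.6 kN.
Design strength φR_n = 0.75 × 356.6 = 267 kN.

267 kN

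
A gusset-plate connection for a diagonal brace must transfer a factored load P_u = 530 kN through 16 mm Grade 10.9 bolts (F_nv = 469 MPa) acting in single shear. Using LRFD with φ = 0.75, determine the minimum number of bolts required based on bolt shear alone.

A_b = π·16²/4 = 201.1 mm².
Per-bolt design strength φR_n = 0.75 × 469 × 201.1 × 1 / 1000 = 70.72 kN.
n ≥ 530 / 70.72 = 7.494 → use 8 bolts.

8 bolts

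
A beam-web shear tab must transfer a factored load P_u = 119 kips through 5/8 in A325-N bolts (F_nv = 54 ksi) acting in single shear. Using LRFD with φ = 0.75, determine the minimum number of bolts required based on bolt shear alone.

10 bolts

A_b = π·0.625²/4 = 0.3068 in².
Per-bolt design strength φR_n = 0.75 × 54 × 0.3068 × 1 = 12.43 kips.
n ≥ 119 / 12.43 = 9.577 → use 10 bolts.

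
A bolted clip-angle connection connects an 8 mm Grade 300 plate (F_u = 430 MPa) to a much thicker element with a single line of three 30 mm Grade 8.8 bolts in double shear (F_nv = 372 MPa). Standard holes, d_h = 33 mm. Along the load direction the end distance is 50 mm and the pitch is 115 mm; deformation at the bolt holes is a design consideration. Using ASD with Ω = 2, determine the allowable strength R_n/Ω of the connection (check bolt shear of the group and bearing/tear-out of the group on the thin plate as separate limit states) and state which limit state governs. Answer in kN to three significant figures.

Bolt shear: A_b = π·30²/4 = 706.9 mm²; R_n = 372 × 706.9 × 3 × 2 / 1000 = 1578 kN → 1578 / 2 = 789 kN.
Bearing (1.2 l_c t F_u ≤ 2.4 d t F_u): upper limit = 2.4·30·8·430 / 1000 = 247.7 kN.
  Edge l_c = 50 − 33/2 = 33.5 → r_n = 138.3 kN; interior l_c = 115 − 33 = 82 → r_n = 247.7 kN.
  R_n,bearing = 1·138.3 + 2·247.7 = 633.6 kN → 633.6 / 2 = 317 kN.
Bearing governs: 317 kN.

317 kN (bearing governs)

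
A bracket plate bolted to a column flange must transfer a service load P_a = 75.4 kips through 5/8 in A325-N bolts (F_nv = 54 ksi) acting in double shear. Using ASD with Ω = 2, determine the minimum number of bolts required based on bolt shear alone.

5 bolts

A_b = π·0.625²/4 = 0.3068 in².
Per-bolt allowable strength R_n/Ω = 54 × 0.3068 × 2 / 2 = 16.57 kips.
n ≥ 75.4 / 16.57 = 4.551 → use 5 bolts.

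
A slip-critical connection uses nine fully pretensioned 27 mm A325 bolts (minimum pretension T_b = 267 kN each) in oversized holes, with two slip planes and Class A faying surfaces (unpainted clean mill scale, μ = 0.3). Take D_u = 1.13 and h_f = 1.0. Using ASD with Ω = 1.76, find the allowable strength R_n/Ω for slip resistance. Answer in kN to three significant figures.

926 kN

R_n = μ · D_u · h_f · T_b · n_s · n_b = 0.3 × 1.13 × 1.0 × 267 × 2 × 9 = 1629 kN.
Allowable strength R_n/Ω = 1629 / 1.76 = 926 kN.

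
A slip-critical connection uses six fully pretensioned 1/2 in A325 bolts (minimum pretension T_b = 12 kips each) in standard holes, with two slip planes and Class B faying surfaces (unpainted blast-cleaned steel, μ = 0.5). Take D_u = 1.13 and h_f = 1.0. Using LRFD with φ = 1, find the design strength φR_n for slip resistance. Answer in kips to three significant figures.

R_n = μ · D_u · h_f · T_b · n_s · n_b = 0.5 × 1.13 × 1.0 × 12 × 2 × 6 = 81.36 kips.
Design strength φR_n = 1 × 81.36 = 81.4 kips.

81.4 kips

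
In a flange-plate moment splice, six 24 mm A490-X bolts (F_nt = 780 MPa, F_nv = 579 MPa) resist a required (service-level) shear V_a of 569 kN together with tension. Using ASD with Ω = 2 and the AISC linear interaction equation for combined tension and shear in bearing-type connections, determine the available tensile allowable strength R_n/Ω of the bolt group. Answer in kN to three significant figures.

A_b = π·24²/4 = 452.4 mm²; f_rv = 569 × 1000 / (6 × 452.4) = 209.6 MPa.
F'_nt = 1.3 F_nt − (Ω F_nt / F_nv) f_rv = 1.3·780 − (2·780/579)·209.6 = 449.2 MPa, capped at F_nt → F'_nt = 449.2 MPa.
R_n = F'_nt · A_b · n = 449.2 × 452.4 × 6 / 1000 = 1219 kN.
Allowable strength R_n/Ω = 1219 / 2 = 610 kN.

610 kN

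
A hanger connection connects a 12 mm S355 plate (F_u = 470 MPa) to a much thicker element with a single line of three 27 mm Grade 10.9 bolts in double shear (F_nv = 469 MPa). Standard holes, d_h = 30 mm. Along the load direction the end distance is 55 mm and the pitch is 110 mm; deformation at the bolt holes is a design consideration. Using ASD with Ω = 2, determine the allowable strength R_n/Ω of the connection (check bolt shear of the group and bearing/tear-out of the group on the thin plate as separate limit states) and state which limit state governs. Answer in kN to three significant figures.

Bolt shear: A_b = π·27²/4 = 572.6 mm²; R_n = 469 × 572.6 × 3 × 2 / 1000 = 1611 kN → 1611 / 2 = 806 kN.
Bearing (1.2 l_c t F_u ≤ 2.4 d t F_u): upper limit = 2.4·27·12·470 / 1000 = 365.5 kN.
  Edge l_c = 55 − 30/2 = 40 → r_n = 270.7 kN; interior l_c = 110 − 30 = 80 → r_n = 365.5 kN.
  R_n,bearing = 1·270.7 + 2·365.5 = 1002 kN → 1002 / 2 = 501 kN.
Bearing governs: 501 kN.

501 kN (bearing governs)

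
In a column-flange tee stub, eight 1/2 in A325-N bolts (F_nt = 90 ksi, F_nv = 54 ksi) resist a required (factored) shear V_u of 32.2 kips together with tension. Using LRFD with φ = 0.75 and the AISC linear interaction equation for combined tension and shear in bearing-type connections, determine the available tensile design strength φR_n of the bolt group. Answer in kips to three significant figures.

84.2 kips

A_b = π·0.5²/4 = 0.1963 in²; f_rv = 32.2 / (8 × 0.1963) = 20.5 ksi.
F'_nt = 1.3 F_nt − (F_nt / φF_nv) f_rv = 1.3·90 − (90/(0.75·54))·20.5 = 71.45 ksi, capped at F_nt → F'_nt = 71.45 ksi.
R_n = F'_nt · A_b · n = 71.45 × 0.1963 × 8 = 112.2 kips.
Design strength φR_n = 0.75 × 112.2 = 84.2 kips.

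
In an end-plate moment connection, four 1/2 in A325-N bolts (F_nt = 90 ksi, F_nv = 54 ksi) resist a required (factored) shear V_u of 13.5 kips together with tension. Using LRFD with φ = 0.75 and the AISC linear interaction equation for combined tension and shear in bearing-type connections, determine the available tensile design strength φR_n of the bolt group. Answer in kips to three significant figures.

46.4 kips

A_b = π·0.5²/4 = 0.1963 in²; f_rv = 13.5 / (4 × 0.1963) = 17.19 ksi.
F'_nt = 1.3 F_nt − (F_nt / φF_nv) f_rv = 1.3·90 − (90/(0.75·54))·17.19 = 78.8 ksi, capped at F_nt → F'_nt = 78.8 ksi.
R_n = F'_nt · A_b · n = 78.8 × 0.1963 × 4 = 61.89 kips.
Design strength φR_n = 0.75 × 61.89 = 46.4 kips.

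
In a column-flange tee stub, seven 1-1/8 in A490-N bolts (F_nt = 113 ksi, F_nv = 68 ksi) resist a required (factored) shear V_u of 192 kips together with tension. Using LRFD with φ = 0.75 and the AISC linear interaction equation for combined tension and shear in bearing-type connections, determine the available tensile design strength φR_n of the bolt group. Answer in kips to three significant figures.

A_b = π·1.125²/4 = 0.994 in²; f_rv = 192 / (7 × 0.994) = 27.59 ksi.
F'_nt = 1.3 F_nt − (F_nt / φF_nv) f_rv = 1.3·113 − (113/(0.75·68))·27.59 = 85.76 ksi, capped at F_nt → F'_nt = 85.76 ksi.
R_n = F'_nt · A_b · n = 85.76 × 0.994 × 7 = 596.7 kips.
Design strength φR_n = 0.75 × 596.7 = 448 kips.

448 kips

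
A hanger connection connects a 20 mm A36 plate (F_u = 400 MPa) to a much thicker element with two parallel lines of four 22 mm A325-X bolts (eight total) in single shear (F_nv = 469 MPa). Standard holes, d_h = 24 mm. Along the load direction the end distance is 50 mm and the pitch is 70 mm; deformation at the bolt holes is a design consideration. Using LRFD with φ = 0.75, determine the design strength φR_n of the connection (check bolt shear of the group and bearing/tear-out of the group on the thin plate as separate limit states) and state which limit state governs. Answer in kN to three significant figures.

1070 kN (bolt shear governs)

Bolt shear: A_b = π·22²/4 = 380.1 mm²; R_n = 469 × 380.1 × 8 × 1 / 1000 = 1426 kN → 0.75 × 1426 = 1070 kN.
Bearing (1.2 l_c t F_u ≤ 2.4 d t F_u): upper limit = 2.4·22·20·400 / 1000 = 422.4 kN.
  Edge l_c = 50 − 24/2 = 38 → r_n = 364.8 kN; interior l_c = 70 − 24 = 46 → r_n = 422.4 kN.
  R_n,bearing = 2·364.8 + 6·422.4 = 3264 kN → 0.75 × 3264 = 2450 kN.
Bolt shear governs: 1070 kN.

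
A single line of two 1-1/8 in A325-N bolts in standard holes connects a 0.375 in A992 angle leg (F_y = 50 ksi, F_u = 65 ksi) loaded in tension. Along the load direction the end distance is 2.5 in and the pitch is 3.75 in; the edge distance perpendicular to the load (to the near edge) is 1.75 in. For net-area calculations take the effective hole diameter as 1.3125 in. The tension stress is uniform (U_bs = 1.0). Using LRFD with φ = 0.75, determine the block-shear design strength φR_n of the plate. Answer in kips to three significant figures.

67 kips

Shear plane L_v = 2.5 + 1·3.75 = 6.25 in; A_gv = 6.25 × 0.375 = 2.344 in².
A_nv = (6.25 − 1.5·1.3125) × 0.375 = 1.605 in².
A_nt = (1.75 − 0.5·1.3125) × 0.375 = 0.4102 in².
0.6 F_u A_nv = 62.61 kips; 0.6 F_y A_gv = 70.31 kips → shear rupture governs the shear term.
R_n = 62.61 + 1.0 × 65 × 0.4102 = 89.27 kips.
Design strength φR_n = 0.75 × 89.27 = 67 kips.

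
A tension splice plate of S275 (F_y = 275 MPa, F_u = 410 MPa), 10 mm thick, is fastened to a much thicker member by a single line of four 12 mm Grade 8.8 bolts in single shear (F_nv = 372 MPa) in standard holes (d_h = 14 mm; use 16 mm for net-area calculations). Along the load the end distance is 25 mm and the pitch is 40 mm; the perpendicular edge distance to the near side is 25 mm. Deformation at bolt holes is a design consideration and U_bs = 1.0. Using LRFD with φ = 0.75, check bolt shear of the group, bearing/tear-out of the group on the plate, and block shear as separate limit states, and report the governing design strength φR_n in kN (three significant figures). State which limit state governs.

Bolt shear: A_b = π·12²/4 = 113.1 mm²; R_n = 372 × 113.1 × 4 × 1 / 1000 = 168.3 kN → 0.75 × 168.3 = 126 kN.
Bearing: edge l_c = 18, r_n = 88.56 kN; interior l_c = 26, r_n = 118.1 kN; R_n = 88.56 + 3·118.1 = 442.8 kN → 332 kN.
Block shear: A_gv = 1450, A_nv = 890, A_nt = 170 mm²; R_n = min(0.6F_uA_nv, 0.6F_yA_gv) + U_bs·F_u·A_nt = 288.6 kN → 216 kN.
Bolt shear governs: 126 kN.

126 kN (bolt shear governs)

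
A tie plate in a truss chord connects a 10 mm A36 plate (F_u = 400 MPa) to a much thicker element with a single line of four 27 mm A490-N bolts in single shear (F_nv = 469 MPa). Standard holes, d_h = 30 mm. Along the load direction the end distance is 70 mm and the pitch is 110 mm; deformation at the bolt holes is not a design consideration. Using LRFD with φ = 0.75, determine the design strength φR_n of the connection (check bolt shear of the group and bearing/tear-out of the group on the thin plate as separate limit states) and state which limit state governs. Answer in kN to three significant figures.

Bolt shear: A_b = π·27²/4 = 572.6 mm²; R_n = 469 × 572.6 × 4 × 1 / 1000 = 1074 kN → 0.75 × 1074 = 806 kN.
Bearing (1.5 l_c t F_u ≤ 3.0 d t F_u): upper limit = 3.0·27·10·400 / 1000 = 324 kN.
  Edge l_c = 70 − 30/2 = 55 → r_n = 324 kN; interior l_c = 110 − 30 = 80 → r_n = 324 kN.
  R_n,bearing = 1·324 + 3·324 = 1296 kN → 0.75 × 1296 = 972 kN.
Bolt shear governs: 806 kN.

806 kN (bolt shear governs)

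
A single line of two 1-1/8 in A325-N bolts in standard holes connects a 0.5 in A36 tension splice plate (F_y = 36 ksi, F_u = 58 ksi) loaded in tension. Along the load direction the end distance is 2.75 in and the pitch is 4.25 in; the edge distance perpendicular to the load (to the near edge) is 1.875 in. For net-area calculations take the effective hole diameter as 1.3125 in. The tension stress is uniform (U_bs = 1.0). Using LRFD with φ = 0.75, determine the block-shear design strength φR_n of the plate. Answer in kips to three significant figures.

83.2 kips

Shear plane L_v = 2.75 + 1·4.25 = 7 in; A_gv = 7 × 0.5 = 3.5 in².
A_nv = (7 − 1.5·1.3125) × 0.5 = 2.516 in².
A_nt = (1.875 − 0.5·1.3125) × 0.5 = 0.6094 in².
0.6 F_u A_nv = 87.54 kips; 0.6 F_y A_gv = 75.6 kips → shear yielding governs the shear term.
R_n = 75.6 + 1.0 × 58 × 0.6094 = 110.9 kips.
Design strength φR_n = 0.75 × 110.9 = 83.2 kips.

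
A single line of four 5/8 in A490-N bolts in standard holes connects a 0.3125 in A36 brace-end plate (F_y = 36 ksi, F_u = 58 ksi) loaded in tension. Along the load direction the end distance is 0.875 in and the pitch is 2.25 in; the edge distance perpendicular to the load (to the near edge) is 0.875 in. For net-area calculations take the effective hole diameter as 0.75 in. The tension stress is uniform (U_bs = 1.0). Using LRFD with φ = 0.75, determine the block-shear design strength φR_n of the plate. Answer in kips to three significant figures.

45.4 kips

Shear plane L_v = 0.875 + 3·2.25 = 7.625 in; A_gv = 7.625 × 0.3125 = 2.383 in².
A_nv = (7.625 − 3.5·0.75) × 0.3125 = 1.562 in².
A_nt = (0.875 − 0.5·0.75) × 0.3125 = 0.1562 in².
0.6 F_u A_nv = 54.37 kips; 0.6 F_y A_gv = 51.47 kips → shear yielding governs the shear term.
R_n = 51.47 + 1.0 × 58 × 0.1562 = 60.53 kips.
Design strength φR_n = 0.75 × 60.53 = 45.4 kips.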